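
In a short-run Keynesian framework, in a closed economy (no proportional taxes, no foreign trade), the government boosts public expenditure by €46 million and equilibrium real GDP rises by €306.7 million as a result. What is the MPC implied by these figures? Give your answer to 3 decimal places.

0.850

Implied spending multiplier k = ΔY/ΔG = 306.7/46 ≈ 6.6674.
Since k = 1/(1 − MPC), MPC = 1 − 1/k = 1 − ΔG/ΔY = 1 − 46/306.7 ≈ 0.850.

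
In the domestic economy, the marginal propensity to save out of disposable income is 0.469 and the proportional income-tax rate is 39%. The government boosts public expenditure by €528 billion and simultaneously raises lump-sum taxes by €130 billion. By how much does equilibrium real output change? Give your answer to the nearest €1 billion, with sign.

MPC = 1 − MPS = 1 − 0.469 = 0.531.
Expenditure multiplier = 1/(1 − c(1−t)) = 1/(1 − 0.531×0.61) = 1/0.67609 ≈ 1.479.
ΔG contributes k·ΔG = (+€528 billion) / 0.67609 ≈ +€781 billion.
ΔT of +€130 billion changes first-round spending by −c·ΔT = −€69.03 billion, contributing k·(−c·ΔT) = (−€69.03 billion) / 0.67609 ≈ −€102.1 billion.
Net ΔY = k(ΔG − c·ΔT) = (+€458.97 billion) / 0.67609 ≈ +€679 billion.

+€679 billion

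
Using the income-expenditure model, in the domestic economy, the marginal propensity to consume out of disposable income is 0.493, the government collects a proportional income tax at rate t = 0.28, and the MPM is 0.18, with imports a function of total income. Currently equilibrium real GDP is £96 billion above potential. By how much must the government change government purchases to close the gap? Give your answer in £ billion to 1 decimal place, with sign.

Spending multiplier = 1/(1 − c(1−t) + m) = 1/(1 − 0.493×0.72 + 0.18) = 1/0.82504 ≈ 1.212.
Need ΔY = −£96 billion, so ΔG = ΔY/k = (−£96 billion) × 0.82504 ≈ −£79.2 billion.
The government should cut government purchases by £79.2 billion.

−£79.2 billion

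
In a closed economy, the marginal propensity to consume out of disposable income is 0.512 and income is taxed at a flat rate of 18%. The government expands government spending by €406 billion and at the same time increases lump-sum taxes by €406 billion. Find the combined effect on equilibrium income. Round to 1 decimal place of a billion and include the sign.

Expenditure multiplier = 1/(1 − c(1−t)) = 1/(1 − 0.512×0.82) = 1/0.58016 ≈ 1.724.
ΔG contributes k·ΔG = (+€406 billion) / 0.58016 ≈ +€699.8 billion.
ΔT of +€406 billion changes first-round spending by −c·ΔT = −€207.872 billion, contributing k·(−c·ΔT) = (−€207.872 billion) / 0.58016 ≈ −€358.3 billion.
Net ΔY = k(ΔG − c·ΔT) = (+€198.128 billion) / 0.58016 ≈ +€341.5 billion.

+€341.5 billion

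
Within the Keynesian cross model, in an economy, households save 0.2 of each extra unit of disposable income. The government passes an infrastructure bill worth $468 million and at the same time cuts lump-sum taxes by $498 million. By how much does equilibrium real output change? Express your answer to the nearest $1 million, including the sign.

MPC = 1 − MPS = 1 − 0.2 = 0.8.
Expenditure multiplier = 1/(1 − MPC) = 1/(1 − 0.8) = 1/0.2 = 5.
ΔG contributes k·ΔG = (+$468 million) / 0.2 = +$2,340 million.
ΔT of −$498 million changes first-round spending by −c·ΔT = +$398.4 million, contributing k·(−c·ΔT) = (+$398.4 million) / 0.2 = +$1,992 million.
Net ΔY = k(ΔG − c·ΔT) = (+$866.4 million) / 0.2 = +$4,332 million.

+$4,332 million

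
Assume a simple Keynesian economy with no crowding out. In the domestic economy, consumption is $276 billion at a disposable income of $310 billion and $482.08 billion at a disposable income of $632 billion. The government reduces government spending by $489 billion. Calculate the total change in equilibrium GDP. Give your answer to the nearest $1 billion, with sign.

−$1,358 billion

MPC = ΔC/ΔYd = (482.08 − 276)/(632 − 310) = 206.08/322 = 0.64.
Expenditure multiplier = 1/(1 − MPC) = 1/(1 − 0.64) = 1/0.36 ≈ 2.778.
ΔY = k × ΔG = (−$489 billion) / 0.36 ≈ −$1,358 billion.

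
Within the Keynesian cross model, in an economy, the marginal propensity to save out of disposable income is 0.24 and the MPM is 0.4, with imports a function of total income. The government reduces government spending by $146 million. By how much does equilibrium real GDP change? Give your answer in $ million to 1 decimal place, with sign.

−$228.1 million

MPC = 1 − MPS = 1 − 0.24 = 0.76.
Spending multiplier = 1/(1 − c + m) = 1/(1 − 0.76 + 0.4) = 1/0.64 ≈ 1.563.
ΔY = k × ΔG = (−$146 million) / 0.64 ≈ −$228.1 million.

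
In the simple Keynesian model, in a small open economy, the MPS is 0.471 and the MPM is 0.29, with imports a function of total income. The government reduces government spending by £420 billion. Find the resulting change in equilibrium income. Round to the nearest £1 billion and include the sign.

−£552 billion

MPC = 1 − MPS = 1 − 0.471 = 0.529.
Expenditure multiplier = 1/(1 − c + m) = 1/(1 − 0.529 + 0.29) = 1/0.761 ≈ 1.314.
ΔY = k × ΔG = (−£420 billion) / 0.761 ≈ −£552 billion.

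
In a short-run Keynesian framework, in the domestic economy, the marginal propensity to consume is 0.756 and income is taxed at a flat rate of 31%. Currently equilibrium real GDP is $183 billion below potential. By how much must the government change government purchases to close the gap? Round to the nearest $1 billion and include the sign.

+$88 billion

Spending multiplier = 1/(1 − c(1−t)) = 1/(1 − 0.756×0.69) = 1/0.47836 ≈ 2.09.
Need ΔY = +$183 billion, so ΔG = ΔY/k = (+$183 billion) × 0.47836 ≈ +$88 billion.
The government should increase government purchases by $88 billion.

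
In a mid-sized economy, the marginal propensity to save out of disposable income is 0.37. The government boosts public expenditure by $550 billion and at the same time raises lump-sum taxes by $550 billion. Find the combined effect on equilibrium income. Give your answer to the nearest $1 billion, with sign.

+$550 billion

MPC = 1 − MPS = 1 − 0.37 = 0.63.
Expenditure multiplier = 1/(1 − MPC) = 1/(1 − 0.63) = 1/0.37 ≈ 2.703.
ΔG contributes k·ΔG = (+$550 billion) / 0.37 ≈ +$1,486.5 billion.
ΔT of +$550 billion changes first-round spending by −c·ΔT = −$346.5 billion, contributing k·(−c·ΔT) = (−$346.5 billion) / 0.37 ≈ −$936.5 billion.
With ΔG = ΔT and no other leakages, the balanced-budget multiplier is 1, so ΔY = ΔG = +$550 billion.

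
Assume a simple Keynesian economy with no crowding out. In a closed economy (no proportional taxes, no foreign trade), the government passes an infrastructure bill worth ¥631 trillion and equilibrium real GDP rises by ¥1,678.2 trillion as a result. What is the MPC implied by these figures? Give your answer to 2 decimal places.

Implied spending multiplier k = ΔY/ΔG = 1,678.2/631 ≈ 2.6596.
Since k = 1/(1 − MPC), MPC = 1 − 1/k = 1 − ΔG/ΔY = 1 − 631/1,678.2 ≈ 0.62.

0.62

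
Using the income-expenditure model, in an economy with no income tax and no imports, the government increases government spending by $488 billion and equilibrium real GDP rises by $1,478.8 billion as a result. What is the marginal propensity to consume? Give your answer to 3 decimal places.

Implied spending multiplier k = ΔY/ΔG = 1,478.8/488 ≈ 3.0303.
Since k = 1/(1 − MPC), MPC = 1 − 1/k = 1 − ΔG/ΔY = 1 − 488/1,478.8 ≈ 0.670.

0.670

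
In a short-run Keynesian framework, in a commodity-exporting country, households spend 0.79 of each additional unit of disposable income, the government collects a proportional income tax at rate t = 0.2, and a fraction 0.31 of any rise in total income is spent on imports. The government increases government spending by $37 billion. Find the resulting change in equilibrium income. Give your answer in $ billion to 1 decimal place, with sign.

Expenditure multiplier = 1/(1 − c(1−t) + m) = 1/(1 − 0.79×0.8 + 0.31) = 1/0.678 ≈ 1.475.
ΔY = k × ΔG = (+$37 billion) / 0.678 ≈ +$54.6 billion.

+$54.6 billion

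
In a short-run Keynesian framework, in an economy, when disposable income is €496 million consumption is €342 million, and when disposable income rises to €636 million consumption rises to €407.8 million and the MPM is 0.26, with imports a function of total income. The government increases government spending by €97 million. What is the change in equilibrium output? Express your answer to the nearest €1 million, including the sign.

+€123 million

MPC = ΔC/ΔYd = (407.8 − 342)/(636 − 496) = 65.8/140 = 0.47.
Government-spending multiplier = 1/(1 − c + m) = 1/(1 − 0.47 + 0.26) = 1/0.79 ≈ 1.266.
ΔY = k × ΔG = (+€97 million) / 0.79 ≈ +€123 million.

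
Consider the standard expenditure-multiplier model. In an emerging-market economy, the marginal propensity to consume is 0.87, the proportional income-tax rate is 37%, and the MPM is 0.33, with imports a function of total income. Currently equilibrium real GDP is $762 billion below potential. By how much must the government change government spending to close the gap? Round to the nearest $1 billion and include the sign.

Spending multiplier = 1/(1 − c(1−t) + m) = 1/(1 − 0.87×0.63 + 0.33) = 1/0.7819 ≈ 1.279.
Need ΔY = +$762 billion, so ΔG = ΔY/k = (+$762 billion) × 0.7819 ≈ +$596 billion.
The government should increase government spending by $596 billion.

+$596 billion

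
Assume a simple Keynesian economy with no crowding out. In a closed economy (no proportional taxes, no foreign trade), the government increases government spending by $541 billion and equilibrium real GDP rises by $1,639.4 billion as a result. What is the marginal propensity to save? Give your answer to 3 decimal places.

0.330

Implied spending multiplier k = ΔY/ΔG = 1,639.4/541 ≈ 3.0303.
Since k = 1/(1 − MPC), MPC = 1 − 1/k = 1 − ΔG/ΔY = 1 − 541/1,639.4 ≈ 0.670.
MPS = 1 − MPC = 0.330.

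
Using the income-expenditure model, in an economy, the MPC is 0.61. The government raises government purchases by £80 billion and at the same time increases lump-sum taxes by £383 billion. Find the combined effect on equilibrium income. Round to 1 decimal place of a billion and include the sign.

−£393.9 billion

Expenditure multiplier = 1/(1 − MPC) = 1/(1 − 0.61) = 1/0.39 ≈ 2.564.
ΔG contributes k·ΔG = (+£80 billion) / 0.39 ≈ +£205.1 billion.
ΔT of +£383 billion changes first-round spending by −c·ΔT = −£233.63 billion, contributing k·(−c·ΔT) = (−£233.63 billion) / 0.39 ≈ −£599.1 billion.
Net ΔY = k(ΔG − c·ΔT) = (−£153.63 billion) / 0.39 ≈ −£393.9 billion.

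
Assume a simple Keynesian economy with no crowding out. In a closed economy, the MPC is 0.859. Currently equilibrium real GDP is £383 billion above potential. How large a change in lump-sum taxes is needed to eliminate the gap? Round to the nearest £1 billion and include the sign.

Spending multiplier = 1/(1 − MPC) = 1/(1 − 0.859) = 1/0.141 ≈ 7.092.
Tax multiplier = −c·k = −0.859/0.141 ≈ −6.092. Need ΔY = −£383 billion, so ΔT = ΔY/(−c·k) = −(−£383 billion) × 0.141 / 0.859 ≈ +£63 billion.
The government should raise lump-sum taxes by £63 billion.

+£63 billion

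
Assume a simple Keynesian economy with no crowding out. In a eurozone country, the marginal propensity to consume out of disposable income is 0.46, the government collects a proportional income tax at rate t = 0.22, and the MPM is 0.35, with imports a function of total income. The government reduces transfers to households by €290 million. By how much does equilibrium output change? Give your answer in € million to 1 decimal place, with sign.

−€134.6 million

The transfer change shifts disposable income by −€290 million, so first-round consumption changes by c·ΔTR = 0.46 × (−€290 million) = −€133.4 million.
Expenditure multiplier = 1/(1 − c(1−t) + m) = 1/(1 − 0.46×0.78 + 0.35) = 1/0.9912 ≈ 1.009.
The transfer multiplier is c × k ≈ 0.464, so ΔY = k × (c·ΔTR) = (−€133.4 million) / 0.9912 ≈ −€134.6 million.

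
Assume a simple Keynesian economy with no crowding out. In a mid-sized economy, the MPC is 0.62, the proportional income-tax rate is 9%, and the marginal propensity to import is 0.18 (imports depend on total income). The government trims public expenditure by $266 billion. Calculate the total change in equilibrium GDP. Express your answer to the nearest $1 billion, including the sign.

Spending multiplier = 1/(1 − c(1−t) + m) = 1/(1 − 0.62×0.91 + 0.18) = 1/0.6158 ≈ 1.624.
ΔY = k × ΔG = (−$266 billion) / 0.6158 ≈ −$432 billion.

−$432 billion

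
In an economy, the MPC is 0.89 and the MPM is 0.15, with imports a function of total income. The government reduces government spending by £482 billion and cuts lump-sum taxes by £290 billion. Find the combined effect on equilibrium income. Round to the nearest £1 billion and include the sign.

−£861 billion

Expenditure multiplier = 1/(1 − c + m) = 1/(1 − 0.89 + 0.15) = 1/0.26 ≈ 3.846.
ΔG contributes k·ΔG = (−£482 billion) / 0.26 ≈ −£1,853.8 billion.
ΔT of −£290 billion changes first-round spending by −c·ΔT = +£258.1 billion, contributing k·(−c·ΔT) = (+£258.1 billion) / 0.26 ≈ +£992.7 billion.
Net ΔY = k(ΔG − c·ΔT) = (−£223.9 billion) / 0.26 ≈ −£861 billion.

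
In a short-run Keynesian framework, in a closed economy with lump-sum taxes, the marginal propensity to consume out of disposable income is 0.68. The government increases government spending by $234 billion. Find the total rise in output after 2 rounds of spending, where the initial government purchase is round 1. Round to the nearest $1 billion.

Round 1 adds ΔG = $234 billion; each later round is MPC = 0.68 times the previous.
After 2 rounds: 234 + 159.12 = ΔG·(1 − c^2)/(1 − c) = 234 × (1 − 0.4624)/0.32 ≈ $393 billion.

$393 billion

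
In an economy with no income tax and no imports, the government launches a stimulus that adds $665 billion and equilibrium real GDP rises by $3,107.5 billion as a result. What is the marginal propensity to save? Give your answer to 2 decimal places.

Implied spending multiplier k = ΔY/ΔG = 3,107.5/665 ≈ 4.6729.
Since k = 1/(1 − MPC), MPC = 1 − 1/k = 1 − ΔG/ΔY = 1 − 665/3,107.5 ≈ 0.79.
MPS = 1 − MPC = 0.21.

0.21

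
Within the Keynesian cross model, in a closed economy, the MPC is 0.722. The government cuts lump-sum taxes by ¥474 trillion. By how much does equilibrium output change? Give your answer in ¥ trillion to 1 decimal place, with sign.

+¥1,231.0 trillion

A lump-sum tax change of −¥474 trillion shifts disposable income by +¥474 trillion; first-round consumption changes by −c × ΔT = −0.722 × (−¥474 trillion) = +¥342.228 trillion.
Expenditure multiplier = 1/(1 − MPC) = 1/(1 − 0.722) = 1/0.278 ≈ 3.597.
The tax multiplier is −c × k ≈ −2.597, so ΔY = k × (−c·ΔT) = (+¥342.228 trillion) / 0.278 ≈ +¥1,231 trillion.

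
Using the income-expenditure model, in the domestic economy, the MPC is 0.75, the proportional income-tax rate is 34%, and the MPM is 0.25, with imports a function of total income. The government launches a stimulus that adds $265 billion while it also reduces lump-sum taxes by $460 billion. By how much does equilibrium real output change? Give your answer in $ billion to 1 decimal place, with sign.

+$807.9 billion

Expenditure multiplier = 1/(1 − c(1−t) + m) = 1/(1 − 0.75×0.66 + 0.25) = 1/0.755 ≈ 1.325.
ΔG contributes k·ΔG = (+$265 billion) / 0.755 ≈ +$351 billion.
ΔT of −$460 billion changes first-round spending by −c·ΔT = +$345 billion, contributing k·(−c·ΔT) = (+$345 billion) / 0.755 ≈ +$457 billion.
Net ΔY = k(ΔG − c·ΔT) = (+$610 billion) / 0.755 ≈ +$807.9 billion.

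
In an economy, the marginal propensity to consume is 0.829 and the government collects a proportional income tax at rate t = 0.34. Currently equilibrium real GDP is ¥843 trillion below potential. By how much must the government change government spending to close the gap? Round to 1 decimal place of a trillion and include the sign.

+¥381.8 trillion

Spending multiplier = 1/(1 − c(1−t)) = 1/(1 − 0.829×0.66) = 1/0.45286 ≈ 2.208.
Need ΔY = +¥843 trillion, so ΔG = ΔY/k = (+¥843 trillion) × 0.45286 ≈ +¥381.8 trillion.
The government should increase government spending by ¥381.8 trillion.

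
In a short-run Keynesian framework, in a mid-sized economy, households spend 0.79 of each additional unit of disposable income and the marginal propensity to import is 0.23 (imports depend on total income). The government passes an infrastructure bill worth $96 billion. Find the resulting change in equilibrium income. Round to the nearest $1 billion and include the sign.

+$218 billion

Expenditure multiplier = 1/(1 − c + m) = 1/(1 − 0.79 + 0.23) = 1/0.44 ≈ 2.273.
ΔY = k × ΔG = (+$96 billion) / 0.44 ≈ +$218 billion.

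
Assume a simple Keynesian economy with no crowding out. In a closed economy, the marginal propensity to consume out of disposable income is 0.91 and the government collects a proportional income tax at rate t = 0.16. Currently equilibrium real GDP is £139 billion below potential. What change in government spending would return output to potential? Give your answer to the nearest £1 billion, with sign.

Spending multiplier = 1/(1 − c(1−t)) = 1/(1 − 0.91×0.84) = 1/0.2356 ≈ 4.244.
Need ΔY = +£139 billion, so ΔG = ΔY/k = (+£139 billion) × 0.2356 ≈ +£33 billion.
The government should increase government spending by £33 billion.

+£33 billion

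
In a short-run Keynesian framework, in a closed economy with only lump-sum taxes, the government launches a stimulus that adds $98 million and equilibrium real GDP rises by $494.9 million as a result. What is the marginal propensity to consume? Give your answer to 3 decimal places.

Implied spending multiplier k = ΔY/ΔG = 494.9/98 = 5.05.
Since k = 1/(1 − MPC), MPC = 1 − 1/k = 1 − ΔG/ΔY = 1 − 98/494.9 ≈ 0.802.

0.802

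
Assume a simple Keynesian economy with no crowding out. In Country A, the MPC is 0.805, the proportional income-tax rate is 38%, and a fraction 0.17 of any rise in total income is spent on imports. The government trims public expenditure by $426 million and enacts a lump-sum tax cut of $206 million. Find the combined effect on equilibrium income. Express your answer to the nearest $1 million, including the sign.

−$388 million

Expenditure multiplier = 1/(1 − c(1−t) + m) = 1/(1 − 0.805×0.62 + 0.17) = 1/0.6709 ≈ 1.491.
ΔG contributes k·ΔG = (−$426 million) / 0.6709 ≈ −$635 million.
ΔT of −$206 million changes first-round spending by −c·ΔT = +$165.83 million, contributing k·(−c·ΔT) = (+$165.83 million) / 0.6709 ≈ +$247.2 million.
Net ΔY = k(ΔG − c·ΔT) = (−$260.17 million) / 0.6709 ≈ −$388 million.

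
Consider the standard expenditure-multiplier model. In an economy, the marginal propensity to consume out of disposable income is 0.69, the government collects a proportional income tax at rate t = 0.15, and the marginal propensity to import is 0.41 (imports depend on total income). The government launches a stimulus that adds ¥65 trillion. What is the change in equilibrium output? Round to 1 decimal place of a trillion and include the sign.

Spending multiplier = 1/(1 − c(1−t) + m) = 1/(1 − 0.69×0.85 + 0.41) = 1/0.8235 ≈ 1.214.
ΔY = k × ΔG = (+¥65 trillion) / 0.8235 ≈ +¥78.9 trillion.

+¥78.9 trillion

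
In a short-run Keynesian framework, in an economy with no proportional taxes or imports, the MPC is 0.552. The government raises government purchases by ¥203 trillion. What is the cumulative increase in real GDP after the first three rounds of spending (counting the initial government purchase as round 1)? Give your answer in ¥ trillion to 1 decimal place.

Round 1 adds ΔG = ¥203 trillion; each later round is MPC = 0.552 times the previous.
After 3 rounds: 203 + 112.056 + 61.854912 = ΔG·(1 − c^3)/(1 − c) = 203 × (1 − 0.168196608)/0.448 ≈ ¥376.9 trillion.

¥376.9 trillion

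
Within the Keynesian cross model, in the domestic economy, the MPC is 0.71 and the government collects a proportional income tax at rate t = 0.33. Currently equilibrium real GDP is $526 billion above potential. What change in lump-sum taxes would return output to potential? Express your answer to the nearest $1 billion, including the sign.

+$388 billion

Spending multiplier = 1/(1 − c(1−t)) = 1/(1 − 0.71×0.67) = 1/0.5243 ≈ 1.907.
Tax multiplier = −c·k = −0.71/0.5243 ≈ −1.354. Need ΔY = −$526 billion, so ΔT = ΔY/(−c·k) = −(−$526 billion) × 0.5243 / 0.71 ≈ +$388 billion.
The government should raise lump-sum taxes by $388 billion.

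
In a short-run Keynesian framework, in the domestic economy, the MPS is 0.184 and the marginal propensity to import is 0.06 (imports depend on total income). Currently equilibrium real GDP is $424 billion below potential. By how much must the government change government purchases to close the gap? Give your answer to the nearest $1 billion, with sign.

+$103 billion

MPC = 1 − MPS = 1 − 0.184 = 0.816.
Spending multiplier = 1/(1 − c + m) = 1/(1 − 0.816 + 0.06) = 1/0.244 ≈ 4.098.
Need ΔY = +$424 billion, so ΔG = ΔY/k = (+$424 billion) × 0.244 ≈ +$103 billion.
The government should increase government purchases by $103 billion.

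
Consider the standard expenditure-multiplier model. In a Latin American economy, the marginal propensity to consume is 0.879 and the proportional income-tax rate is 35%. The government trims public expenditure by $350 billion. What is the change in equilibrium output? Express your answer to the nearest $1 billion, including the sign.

−$817 billion

Expenditure multiplier = 1/(1 − c(1−t)) = 1/(1 − 0.879×0.65) = 1/0.42865 ≈ 2.333.
ΔY = k × ΔG = (−$350 billion) / 0.42865 ≈ −$817 billion.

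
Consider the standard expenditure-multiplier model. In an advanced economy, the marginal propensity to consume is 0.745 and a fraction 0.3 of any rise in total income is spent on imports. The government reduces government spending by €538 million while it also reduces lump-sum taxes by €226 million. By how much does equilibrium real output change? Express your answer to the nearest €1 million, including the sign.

−€666 million

Expenditure multiplier = 1/(1 − c + m) = 1/(1 − 0.745 + 0.3) = 1/0.555 ≈ 1.802.
ΔG contributes k·ΔG = (−€538 million) / 0.555 ≈ −€969.4 million.
ΔT of −€226 million changes first-round spending by −c·ΔT = +€168.37 million, contributing k·(−c·ΔT) = (+€168.37 million) / 0.555 ≈ +€303.4 million.
Net ΔY = k(ΔG − c·ΔT) = (−€369.63 million) / 0.555 = −€666 million.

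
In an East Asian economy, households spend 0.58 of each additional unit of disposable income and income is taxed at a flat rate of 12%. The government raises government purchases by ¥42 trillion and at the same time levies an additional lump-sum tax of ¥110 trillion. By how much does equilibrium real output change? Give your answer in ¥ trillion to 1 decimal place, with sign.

Expenditure multiplier = 1/(1 − c(1−t)) = 1/(1 − 0.58×0.88) = 1/0.4896 ≈ 2.042.
ΔG contributes k·ΔG = (+¥42 trillion) / 0.4896 ≈ +¥85.8 trillion.
ΔT of +¥110 trillion changes first-round spending by −c·ΔT = −¥63.8 trillion, contributing k·(−c·ΔT) = (−¥63.8 trillion) / 0.4896 ≈ −¥130.3 trillion.
Net ΔY = k(ΔG − c·ΔT) = (−¥21.8 trillion) / 0.4896 ≈ −¥44.5 trillion.

−¥44.5 trillion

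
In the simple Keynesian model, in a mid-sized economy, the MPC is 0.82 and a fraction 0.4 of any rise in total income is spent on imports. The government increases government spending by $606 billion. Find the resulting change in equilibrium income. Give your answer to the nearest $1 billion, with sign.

Government-spending multiplier = 1/(1 − c + m) = 1/(1 − 0.82 + 0.4) = 1/0.58 ≈ 1.724.
ΔY = k × ΔG = (+$606 billion) / 0.58 ≈ +$1,045 billion.

+$1,045 billion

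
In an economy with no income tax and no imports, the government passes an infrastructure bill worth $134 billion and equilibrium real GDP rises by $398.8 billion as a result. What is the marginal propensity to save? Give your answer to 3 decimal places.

Implied spending multiplier k = ΔY/ΔG = 398.8/134 ≈ 2.9761.
Since k = 1/(1 − MPC), MPC = 1 − 1/k = 1 − ΔG/ΔY = 1 − 134/398.8 ≈ 0.664.
MPS = 1 − MPC = 0.336.

0.336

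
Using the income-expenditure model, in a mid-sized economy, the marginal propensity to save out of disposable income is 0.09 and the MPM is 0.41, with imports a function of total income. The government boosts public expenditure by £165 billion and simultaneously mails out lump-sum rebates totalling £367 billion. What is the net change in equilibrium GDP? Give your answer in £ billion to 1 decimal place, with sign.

+£997.9 billion

MPC = 1 − MPS = 1 − 0.09 = 0.91.
Expenditure multiplier = 1/(1 − c + m) = 1/(1 − 0.91 + 0.41) = 1/0.5 = 2.
ΔG contributes k·ΔG = (+£165 billion) / 0.5 = +£330 billion.
ΔT of −£367 billion changes first-round spending by −c·ΔT = +£333.97 billion, contributing k·(−c·ΔT) = (+£333.97 billion) / 0.5 ≈ +£667.9 billion.
Net ΔY = k(ΔG − c·ΔT) = (+£498.97 billion) / 0.5 ≈ +£997.9 billion.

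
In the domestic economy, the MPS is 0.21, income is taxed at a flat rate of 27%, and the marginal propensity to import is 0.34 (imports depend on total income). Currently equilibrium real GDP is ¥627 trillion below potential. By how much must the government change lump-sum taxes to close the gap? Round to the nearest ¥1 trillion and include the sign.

−¥606 trillion

MPC = 1 − MPS = 1 − 0.21 = 0.79.
Spending multiplier = 1/(1 − c(1−t) + m) = 1/(1 − 0.79×0.73 + 0.34) = 1/0.7633 ≈ 1.31.
Tax multiplier = −c·k = −0.79/0.7633 ≈ −1.035. Need ΔY = +¥627 trillion, so ΔT = ΔY/(−c·k) = −(+¥627 trillion) × 0.7633 / 0.79 ≈ −¥606 trillion.
The government should cut lump-sum taxes by ¥606 trillion.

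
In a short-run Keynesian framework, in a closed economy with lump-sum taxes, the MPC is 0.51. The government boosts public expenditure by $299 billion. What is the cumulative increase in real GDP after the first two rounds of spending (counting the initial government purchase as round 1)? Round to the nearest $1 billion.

$451 billion

Round 1 adds ΔG = $299 billion; each later round is MPC = 0.51 times the previous.
After 2 rounds: 299 + 152.49 = ΔG·(1 − c^2)/(1 − c) = 299 × (1 − 0.2601)/0.49 ≈ $451 billion.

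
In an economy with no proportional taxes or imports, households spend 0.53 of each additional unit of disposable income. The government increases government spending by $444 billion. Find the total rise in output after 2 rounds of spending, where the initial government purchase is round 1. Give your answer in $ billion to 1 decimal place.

Round 1 adds ΔG = $444 billion; each later round is MPC = 0.53 times the previous.
After 2 rounds: 444 + 235.32 = ΔG·(1 − c^2)/(1 − c) = 444 × (1 − 0.2809)/0.47 ≈ $679.3 billion.

$679.3 billion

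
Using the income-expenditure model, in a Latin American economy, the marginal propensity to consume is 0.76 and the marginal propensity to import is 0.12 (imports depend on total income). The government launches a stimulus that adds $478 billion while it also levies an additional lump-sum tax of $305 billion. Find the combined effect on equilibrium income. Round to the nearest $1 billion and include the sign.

Expenditure multiplier = 1/(1 − c + m) = 1/(1 − 0.76 + 0.12) = 1/0.36 ≈ 2.778.
ΔG contributes k·ΔG = (+$478 billion) / 0.36 ≈ +$1,327.8 billion.
ΔT of +$305 billion changes first-round spending by −c·ΔT = −$231.8 billion, contributing k·(−c·ΔT) = (−$231.8 billion) / 0.36 ≈ −$643.9 billion.
Net ΔY = k(ΔG − c·ΔT) = (+$246.2 billion) / 0.36 ≈ +$684 billion.

+$684 billion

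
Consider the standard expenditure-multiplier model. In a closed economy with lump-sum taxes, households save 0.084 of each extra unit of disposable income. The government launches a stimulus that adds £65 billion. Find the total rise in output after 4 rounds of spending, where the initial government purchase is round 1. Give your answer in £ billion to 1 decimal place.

MPC = 1 − MPS = 1 − 0.084 = 0.916.
Round 1 adds ΔG = £65 billion; each later round is MPC = 0.916 times the previous.
After 4 rounds: 65 + 59.54 + 54.53864 + 49.95739424 = ΔG·(1 − c^4)/(1 − c) = 65 × (1 − 0.704014971136)/0.084 ≈ £229 billion.

£229.0 billion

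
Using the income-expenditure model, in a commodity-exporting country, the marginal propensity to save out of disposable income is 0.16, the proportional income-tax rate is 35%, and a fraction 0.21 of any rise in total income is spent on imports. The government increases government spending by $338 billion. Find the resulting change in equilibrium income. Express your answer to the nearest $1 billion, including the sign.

MPC = 1 − MPS = 1 − 0.16 = 0.84.
Government-spending multiplier = 1/(1 − c(1−t) + m) = 1/(1 − 0.84×0.65 + 0.21) = 1/0.664 ≈ 1.506.
ΔY = k × ΔG = (+$338 billion) / 0.664 ≈ +$509 billion.

+$509 billion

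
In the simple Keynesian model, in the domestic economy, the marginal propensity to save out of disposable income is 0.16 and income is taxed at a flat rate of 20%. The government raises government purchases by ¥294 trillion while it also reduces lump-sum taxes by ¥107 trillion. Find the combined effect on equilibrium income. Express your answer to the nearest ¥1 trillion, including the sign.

MPC = 1 − MPS = 1 − 0.16 = 0.84.
Expenditure multiplier = 1/(1 − c(1−t)) = 1/(1 − 0.84×0.8) = 1/0.328 ≈ 3.049.
ΔG contributes k·ΔG = (+¥294 trillion) / 0.328 ≈ +¥896.3 trillion.
ΔT of −¥107 trillion changes first-round spending by −c·ΔT = +¥89.88 trillion, contributing k·(−c·ΔT) = (+¥89.88 trillion) / 0.328 ≈ +¥274 trillion.
Net ΔY = k(ΔG − c·ΔT) = (+¥383.88 trillion) / 0.328 ≈ +¥1,170 trillion.

+¥1,170 trillion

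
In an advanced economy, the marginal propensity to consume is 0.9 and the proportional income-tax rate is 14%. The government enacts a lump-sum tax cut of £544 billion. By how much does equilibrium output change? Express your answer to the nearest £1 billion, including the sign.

+£2,166 billion

A lump-sum tax change of −£544 billion shifts disposable income by +£544 billion; first-round consumption changes by −c × ΔT = −0.9 × (−£544 billion) = +£489.6 billion.
Expenditure multiplier = 1/(1 − c(1−t)) = 1/(1 − 0.9×0.86) = 1/0.226 ≈ 4.425.
The tax multiplier is −c × k ≈ −3.982, so ΔY = k × (−c·ΔT) = (+£489.6 billion) / 0.226 ≈ +£2,166 billion.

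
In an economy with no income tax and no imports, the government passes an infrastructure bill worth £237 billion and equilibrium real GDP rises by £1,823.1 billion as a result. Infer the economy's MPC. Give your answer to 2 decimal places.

0.87

Implied spending multiplier k = ΔY/ΔG = 1,823.1/237 ≈ 7.6924.
Since k = 1/(1 − MPC), MPC = 1 − 1/k = 1 − ΔG/ΔY = 1 − 237/1,823.1 ≈ 0.87.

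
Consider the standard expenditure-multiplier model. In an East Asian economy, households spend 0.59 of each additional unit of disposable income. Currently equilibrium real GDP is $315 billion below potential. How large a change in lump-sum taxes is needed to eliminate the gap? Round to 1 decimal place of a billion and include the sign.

Spending multiplier = 1/(1 − MPC) = 1/(1 − 0.59) = 1/0.41 ≈ 2.439.
Tax multiplier = −c·k = −0.59/0.41 ≈ −1.439. Need ΔY = +$315 billion, so ΔT = ΔY/(−c·k) = −(+$315 billion) × 0.41 / 0.59 ≈ −$218.9 billion.
The government should cut lump-sum taxes by $218.9 billion.

−$218.9 billion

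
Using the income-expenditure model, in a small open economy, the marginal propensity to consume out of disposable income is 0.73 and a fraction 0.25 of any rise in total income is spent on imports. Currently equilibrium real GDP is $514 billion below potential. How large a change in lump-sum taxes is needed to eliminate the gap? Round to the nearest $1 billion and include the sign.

−$366 billion

Spending multiplier = 1/(1 − c + m) = 1/(1 − 0.73 + 0.25) = 1/0.52 ≈ 1.923.
Tax multiplier = −c·k = −0.73/0.52 ≈ −1.404. Need ΔY = +$514 billion, so ΔT = ΔY/(−c·k) = −(+$514 billion) × 0.52 / 0.73 ≈ −$366 billion.
The government should cut lump-sum taxes by $366 billion.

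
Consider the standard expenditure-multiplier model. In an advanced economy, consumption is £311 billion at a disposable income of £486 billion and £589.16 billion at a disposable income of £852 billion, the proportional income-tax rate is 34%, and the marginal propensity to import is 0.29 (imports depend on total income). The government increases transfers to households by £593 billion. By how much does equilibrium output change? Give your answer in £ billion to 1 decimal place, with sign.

+£571.6 billion

MPC = ΔC/ΔYd = (589.16 − 311)/(852 − 486) = 278.16/366 = 0.76.
The transfer change shifts disposable income by +£593 billion, so first-round consumption changes by c·ΔTR = 0.76 × (+£593 billion) = +£450.68 billion.
Expenditure multiplier = 1/(1 − c(1−t) + m) = 1/(1 − 0.76×0.66 + 0.29) = 1/0.7884 ≈ 1.268.
The transfer multiplier is c × k ≈ 0.964, so ΔY = k × (c·ΔTR) = (+£450.68 billion) / 0.7884 ≈ +£571.6 billion.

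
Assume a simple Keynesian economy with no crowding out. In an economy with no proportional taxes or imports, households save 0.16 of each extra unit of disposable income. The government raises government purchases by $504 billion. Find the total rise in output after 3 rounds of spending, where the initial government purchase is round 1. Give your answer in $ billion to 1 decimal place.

$1,283.0 billion

MPC = 1 − MPS = 1 − 0.16 = 0.84.
Round 1 adds ΔG = $504 billion; each later round is MPC = 0.84 times the previous.
After 3 rounds: 504 + 423.36 + 355.6224 = ΔG·(1 − c^3)/(1 − c) = 504 × (1 − 0.592704)/0.16 ≈ $1,283 billion.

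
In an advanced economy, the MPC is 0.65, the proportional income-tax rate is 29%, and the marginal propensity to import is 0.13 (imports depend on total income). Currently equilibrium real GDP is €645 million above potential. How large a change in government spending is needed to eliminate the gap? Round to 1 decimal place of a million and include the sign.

−€431.2 million

Spending multiplier = 1/(1 − c(1−t) + m) = 1/(1 − 0.65×0.71 + 0.13) = 1/0.6685 ≈ 1.496.
Need ΔY = −€645 million, so ΔG = ΔY/k = (−€645 million) × 0.6685 ≈ −€431.2 million.
The government should cut government spending by €431.2 million.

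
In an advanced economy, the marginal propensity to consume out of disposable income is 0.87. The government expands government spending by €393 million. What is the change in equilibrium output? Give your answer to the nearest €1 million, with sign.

+€3,023 million

Government-spending multiplier = 1/(1 − MPC) = 1/(1 − 0.87) = 1/0.13 ≈ 7.692.
ΔY = k × ΔG = (+€393 million) / 0.13 ≈ +€3,023 million.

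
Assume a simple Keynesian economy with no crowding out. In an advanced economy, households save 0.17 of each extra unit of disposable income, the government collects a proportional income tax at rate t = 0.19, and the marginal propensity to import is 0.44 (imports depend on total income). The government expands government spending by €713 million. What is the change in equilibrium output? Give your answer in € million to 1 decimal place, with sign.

MPC = 1 − MPS = 1 − 0.17 = 0.83.
Government-spending multiplier = 1/(1 − c(1−t) + m) = 1/(1 − 0.83×0.81 + 0.44) = 1/0.7677 ≈ 1.303.
ΔY = k × ΔG = (+€713 million) / 0.7677 ≈ +€928.7 million.

+€928.7 million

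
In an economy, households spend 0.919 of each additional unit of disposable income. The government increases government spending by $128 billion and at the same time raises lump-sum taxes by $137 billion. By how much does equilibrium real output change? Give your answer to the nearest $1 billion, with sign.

Expenditure multiplier = 1/(1 − MPC) = 1/(1 − 0.919) = 1/0.081 ≈ 12.346.
ΔG contributes k·ΔG = (+$128 billion) / 0.081 ≈ +$1,580.2 billion.
ΔT of +$137 billion changes first-round spending by −c·ΔT = −$125.903 billion, contributing k·(−c·ΔT) = (−$125.903 billion) / 0.081 ≈ −$1,554.4 billion.
Net ΔY = k(ΔG − c·ΔT) = (+$2.097 billion) / 0.081 ≈ +$26 billion.

+$26 billion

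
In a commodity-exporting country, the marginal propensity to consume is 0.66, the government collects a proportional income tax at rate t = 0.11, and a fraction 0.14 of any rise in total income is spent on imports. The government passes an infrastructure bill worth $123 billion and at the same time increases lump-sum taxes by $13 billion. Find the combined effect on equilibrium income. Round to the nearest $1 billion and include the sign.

Expenditure multiplier = 1/(1 − c(1−t) + m) = 1/(1 − 0.66×0.89 + 0.14) = 1/0.5526 ≈ 1.81.
ΔG contributes k·ΔG = (+$123 billion) / 0.5526 ≈ +$222.6 billion.
ΔT of +$13 billion changes first-round spending by −c·ΔT = −$8.58 billion, contributing k·(−c·ΔT) = (−$8.58 billion) / 0.5526 ≈ −$15.5 billion.
Net ΔY = k(ΔG − c·ΔT) = (+$114.42 billion) / 0.5526 ≈ +$207 billion.

+$207 billion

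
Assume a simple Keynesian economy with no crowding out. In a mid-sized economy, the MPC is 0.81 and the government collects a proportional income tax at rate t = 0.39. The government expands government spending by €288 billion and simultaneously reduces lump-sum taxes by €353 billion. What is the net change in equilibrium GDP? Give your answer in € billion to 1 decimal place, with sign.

Expenditure multiplier = 1/(1 − c(1−t)) = 1/(1 − 0.81×0.61) = 1/0.5059 ≈ 1.977.
ΔG contributes k·ΔG = (+€288 billion) / 0.5059 ≈ +€569.3 billion.
ΔT of −€353 billion changes first-round spending by −c·ΔT = +€285.93 billion, contributing k·(−c·ΔT) = (+€285.93 billion) / 0.5059 ≈ +€565.2 billion.
Net ΔY = k(ΔG − c·ΔT) = (+€573.93 billion) / 0.5059 ≈ +€1,134.5 billion.

+€1,134.5 billion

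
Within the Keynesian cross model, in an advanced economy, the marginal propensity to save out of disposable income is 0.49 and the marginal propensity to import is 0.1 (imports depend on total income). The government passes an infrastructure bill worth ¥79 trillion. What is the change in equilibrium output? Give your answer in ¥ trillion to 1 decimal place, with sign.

MPC = 1 − MPS = 1 − 0.49 = 0.51.
Spending multiplier = 1/(1 − c + m) = 1/(1 − 0.51 + 0.1) = 1/0.59 ≈ 1.695.
ΔY = k × ΔG = (+¥79 trillion) / 0.59 ≈ +¥133.9 trillion.

+¥133.9 trillion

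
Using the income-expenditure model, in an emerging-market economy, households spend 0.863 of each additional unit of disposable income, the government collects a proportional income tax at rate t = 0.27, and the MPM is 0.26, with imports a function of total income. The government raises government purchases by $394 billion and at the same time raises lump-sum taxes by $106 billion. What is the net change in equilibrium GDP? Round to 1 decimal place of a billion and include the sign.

Expenditure multiplier = 1/(1 − c(1−t) + m) = 1/(1 − 0.863×0.73 + 0.26) = 1/0.63001 ≈ 1.587.
ΔG contributes k·ΔG = (+$394 billion) / 0.63001 ≈ +$625.4 billion.
ΔT of +$106 billion changes first-round spending by −c·ΔT = −$91.478 billion, contributing k·(−c·ΔT) = (−$91.478 billion) / 0.63001 ≈ −$145.2 billion.
Net ΔY = k(ΔG − c·ΔT) = (+$302.522 billion) / 0.63001 ≈ +$480.2 billion.

+$480.2 billion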